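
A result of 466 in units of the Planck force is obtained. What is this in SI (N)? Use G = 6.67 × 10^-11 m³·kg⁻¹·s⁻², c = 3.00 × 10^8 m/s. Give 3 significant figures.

5.66 × 10^46 N

One Planck force: F_P = c⁴/G = 1.21 × 10^44 N.
466 × 1.21 × 10^44 N = 5.66 × 10^46 N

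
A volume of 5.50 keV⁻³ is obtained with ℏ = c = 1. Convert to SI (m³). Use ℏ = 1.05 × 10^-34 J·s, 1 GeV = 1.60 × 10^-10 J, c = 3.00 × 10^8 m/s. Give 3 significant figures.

4.20 × 10^-29 m³

Volume is [L]³ = [E]⁻³·(ℏc)³.
1 GeV⁻³ → (ℏc)³ × (1 GeV in J)⁻³ = 7.63 × 10^-48 m³.
Convert the energy scale: 5.50 keV⁻³ = 5.50 × 10^18 GeV⁻³.
Result: 5.50 × 10^18 × 7.63 × 10^-48 = 4.20 × 10^-29 m³.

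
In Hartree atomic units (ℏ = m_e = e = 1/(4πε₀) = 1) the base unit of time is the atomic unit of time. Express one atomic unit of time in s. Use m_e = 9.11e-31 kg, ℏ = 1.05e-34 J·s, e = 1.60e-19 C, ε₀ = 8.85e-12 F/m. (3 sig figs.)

2.40e-17 s

τ_au = (4πε₀)²ℏ³/(m_e e⁴)
E_h = 4.38e-18 J
ℏ/E_h = 2.40e-17 s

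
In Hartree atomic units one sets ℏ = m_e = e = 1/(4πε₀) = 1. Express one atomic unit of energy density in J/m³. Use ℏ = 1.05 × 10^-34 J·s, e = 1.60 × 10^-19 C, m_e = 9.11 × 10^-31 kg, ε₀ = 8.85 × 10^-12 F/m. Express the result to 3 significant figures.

u_au = E_h/a₀³ = m_e⁴e¹⁰/((4πε₀)⁵ℏ⁸)
E_h = 4.38 × 10^-18 J
a₀ = 5.26 × 10^-11 m
E_h/a₀³ = 3.01 × 10^13 J/m³

3.01 × 10^13 J/m³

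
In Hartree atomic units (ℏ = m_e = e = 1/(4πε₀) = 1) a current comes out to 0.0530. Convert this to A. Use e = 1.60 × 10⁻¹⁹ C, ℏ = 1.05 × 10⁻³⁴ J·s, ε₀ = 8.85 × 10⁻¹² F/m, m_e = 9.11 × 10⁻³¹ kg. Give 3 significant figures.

One atomic unit of electric current: I_au = e E_h/ℏ = m_e e⁵/((4πε₀)²ℏ³) = 6.67 × 10⁻³ A.
0.0530 × 6.67 × 10⁻³ A = 3.54 × 10⁻⁴ A

3.54 × 10⁻⁴ A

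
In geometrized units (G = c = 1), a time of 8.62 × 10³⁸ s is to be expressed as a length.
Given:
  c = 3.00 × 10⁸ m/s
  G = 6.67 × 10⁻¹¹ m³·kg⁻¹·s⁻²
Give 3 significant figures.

2.59 × 10⁴⁷ m

Time → length via c.
8.62 × 10³⁸ s × (c) = 2.59 × 10⁴⁷ m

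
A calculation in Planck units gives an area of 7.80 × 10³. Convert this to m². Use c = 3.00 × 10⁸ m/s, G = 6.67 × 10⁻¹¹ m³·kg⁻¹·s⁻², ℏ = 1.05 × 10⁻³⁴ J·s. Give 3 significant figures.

2.02 × 10⁻⁶⁶ m²

One Planck area: A_P = ℏG/c³ = 2.59 × 10⁻⁷⁰ m².
7.80 × 10³ × 2.59 × 10⁻⁷⁰ m² = 2.02 × 10⁻⁶⁶ m²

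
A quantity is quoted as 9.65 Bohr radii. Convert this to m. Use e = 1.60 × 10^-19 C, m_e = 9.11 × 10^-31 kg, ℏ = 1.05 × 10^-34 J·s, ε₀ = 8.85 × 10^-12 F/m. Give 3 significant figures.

5.07 × 10^-10 m

One Bohr radius: a₀ = 4πε₀ℏ²/(m_e e²) = 5.26 × 10^-11 m.
9.65 × 5.26 × 10^-11 m = 5.07 × 10^-10 m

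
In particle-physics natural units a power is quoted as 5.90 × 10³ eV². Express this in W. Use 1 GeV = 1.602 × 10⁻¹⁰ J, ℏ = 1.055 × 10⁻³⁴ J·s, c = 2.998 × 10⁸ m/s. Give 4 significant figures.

Power is [E]/[T] = [E]²/ℏ.
1 GeV² → 1/ℏ × (1 GeV in J)² = 2.433 × 10¹⁴ W.
Convert the energy scale: 5.90 × 10³ eV² = 5.90 × 10⁻¹⁵ GeV².
Result: 5.90 × 10⁻¹⁵ × 2.433 × 10¹⁴ = 1.435 W.

1.435 W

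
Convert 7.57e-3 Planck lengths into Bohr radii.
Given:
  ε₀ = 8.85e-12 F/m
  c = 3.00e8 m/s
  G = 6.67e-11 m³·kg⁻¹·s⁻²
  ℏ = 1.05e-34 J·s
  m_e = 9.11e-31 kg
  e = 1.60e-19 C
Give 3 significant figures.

Planck length: ℓ_P = √(ℏG/c³) = 1.61e-35 m
Bohr radius: a₀ = 4πε₀ℏ²/(m_e e²) = 5.26e-11 m
7.57e-3 × 1.61e-35 / 5.26e-11 = 2.32e-27

2.32e-27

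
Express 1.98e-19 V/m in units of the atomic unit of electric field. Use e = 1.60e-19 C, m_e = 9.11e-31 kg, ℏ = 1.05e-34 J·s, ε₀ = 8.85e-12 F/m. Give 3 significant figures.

atomic unit of electric field: E_au = E_h/(e a₀) = m_e²e⁵/((4πε₀)³ℏ⁴) = 5.20e11 V/m.
1.98e-19 / 5.20e11 = 3.80e-31

3.80e-31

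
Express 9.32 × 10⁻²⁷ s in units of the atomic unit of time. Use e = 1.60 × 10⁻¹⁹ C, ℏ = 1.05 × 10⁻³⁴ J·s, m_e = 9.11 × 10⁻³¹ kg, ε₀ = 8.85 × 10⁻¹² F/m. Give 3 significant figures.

3.89 × 10⁻¹⁰

atomic unit of time: τ_au = (4πε₀)²ℏ³/(m_e e⁴) = 2.40 × 10⁻¹⁷ s.
9.32 × 10⁻²⁷ / 2.40 × 10⁻¹⁷ = 3.89 × 10⁻¹⁰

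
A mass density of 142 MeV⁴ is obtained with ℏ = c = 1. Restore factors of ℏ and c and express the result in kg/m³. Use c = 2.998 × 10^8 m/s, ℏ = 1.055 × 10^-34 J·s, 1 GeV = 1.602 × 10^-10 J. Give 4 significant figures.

Mass density is [E]/(c²[L]³) = [E]⁴/(ℏ³c⁵).
1 GeV⁴ → 1/(ℏ³c⁵) × (1 GeV in J)⁴ = 2.316 × 10^20 kg/m³.
Convert the energy scale: 142 MeV⁴ = 1.42 × 10^-10 GeV⁴.
Result: 1.42 × 10^-10 × 2.316 × 10^20 = 3.289 × 10^10 kg/m³.

3.289 × 10^10 kg/m³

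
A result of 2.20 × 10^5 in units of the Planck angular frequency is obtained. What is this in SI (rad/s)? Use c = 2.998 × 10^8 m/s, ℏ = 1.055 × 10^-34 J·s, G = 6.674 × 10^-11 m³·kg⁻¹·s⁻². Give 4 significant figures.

One Planck angular frequency: ω_P = √(c⁵/(ℏG)) = 1.855 × 10^43 rad/s.
2.20 × 10^5 × 1.855 × 10^43 rad/s = 4.080 × 10^48 rad/s

4.080 × 10^48 rad/s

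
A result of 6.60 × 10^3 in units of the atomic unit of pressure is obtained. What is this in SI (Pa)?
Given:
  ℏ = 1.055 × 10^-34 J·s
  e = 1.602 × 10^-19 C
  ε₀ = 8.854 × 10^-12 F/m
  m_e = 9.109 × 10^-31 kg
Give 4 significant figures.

1.933 × 10^17 Pa

One atomic unit of pressure: P_au = E_h/a₀³ = m_e⁴e¹⁰/((4πε₀)⁵ℏ⁸) = 2.929 × 10^13 Pa.
6.60 × 10^3 × 2.929 × 10^13 Pa = 1.933 × 10^17 Pa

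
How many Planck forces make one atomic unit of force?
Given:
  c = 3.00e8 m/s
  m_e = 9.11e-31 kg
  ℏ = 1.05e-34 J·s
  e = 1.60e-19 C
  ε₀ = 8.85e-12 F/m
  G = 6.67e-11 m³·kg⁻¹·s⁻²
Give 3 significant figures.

6.86e-52

atomic unit of force: F_au = E_h/a₀ = m_e²e⁶/((4πε₀)³ℏ⁴) = 8.33e-8 N
Planck force: F_P = c⁴/G = 1.21e44 N
ratio = 8.33e-8 / 1.21e44 = 6.86e-52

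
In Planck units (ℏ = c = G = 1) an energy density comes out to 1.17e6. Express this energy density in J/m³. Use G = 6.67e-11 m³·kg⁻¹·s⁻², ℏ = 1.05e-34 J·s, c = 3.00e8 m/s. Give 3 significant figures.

One Planck energy density: u_P = c⁷/(ℏG²) = 4.68e113 J/m³.
1.17e6 × 4.68e113 J/m³ = 5.48e119 J/m³

5.48e119 J/m³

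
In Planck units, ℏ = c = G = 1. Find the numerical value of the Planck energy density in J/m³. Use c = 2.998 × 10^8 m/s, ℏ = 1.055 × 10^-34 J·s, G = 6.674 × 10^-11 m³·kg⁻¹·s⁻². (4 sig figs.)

From ℏ = c = G = 1 the energy density scale is u_P = c⁷/(ℏG²).
  = 2.177 × 10^59 / 4.699 × 10^-55
  = 4.632 × 10^113 J/m³

4.632 × 10^113 J/m³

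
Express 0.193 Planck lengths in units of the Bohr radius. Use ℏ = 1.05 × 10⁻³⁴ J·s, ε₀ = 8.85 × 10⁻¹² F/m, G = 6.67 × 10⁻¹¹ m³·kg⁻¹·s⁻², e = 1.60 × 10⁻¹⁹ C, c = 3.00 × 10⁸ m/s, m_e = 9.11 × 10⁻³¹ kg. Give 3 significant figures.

Planck length: ℓ_P = √(ℏG/c³) = 1.61 × 10⁻³⁵ m
Bohr radius: a₀ = 4πε₀ℏ²/(m_e e²) = 5.26 × 10⁻¹¹ m
0.193 × 1.61 × 10⁻³⁵ / 5.26 × 10⁻¹¹ = 5.91 × 10⁻²⁶

5.91 × 10⁻²⁶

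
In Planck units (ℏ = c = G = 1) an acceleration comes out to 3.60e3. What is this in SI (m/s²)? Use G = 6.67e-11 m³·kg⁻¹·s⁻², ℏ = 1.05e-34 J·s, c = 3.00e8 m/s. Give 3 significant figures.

2.01e55 m/s²

One Planck acceleration: a_P = √(c⁷/(ℏG)) = 5.59e51 m/s².
3.60e3 × 5.59e51 m/s² = 2.01e55 m/s²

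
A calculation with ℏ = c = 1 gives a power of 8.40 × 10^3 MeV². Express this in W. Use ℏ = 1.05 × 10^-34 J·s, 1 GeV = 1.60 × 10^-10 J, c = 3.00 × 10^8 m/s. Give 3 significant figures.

2.05 × 10^12 W

Power is [E]/[T] = [E]²/ℏ.
1 GeV² → 1/ℏ × (1 GeV in J)² = 2.44 × 10^14 W.
Convert the energy scale: 8.40 × 10^3 MeV² = 8.40 × 10^-3 GeV².
Result: 8.40 × 10^-3 × 2.44 × 10^14 = 2.05 × 10^12 W.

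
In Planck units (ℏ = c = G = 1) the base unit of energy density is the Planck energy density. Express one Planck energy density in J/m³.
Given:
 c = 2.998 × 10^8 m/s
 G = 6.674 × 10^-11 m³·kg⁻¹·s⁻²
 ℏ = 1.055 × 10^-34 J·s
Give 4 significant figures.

u_P = c⁷/(ℏG²)
  = 2.177 × 10^59 / 4.699 × 10^-55
  = 4.632 × 10^113 J/m³

4.632 × 10^113 J/m³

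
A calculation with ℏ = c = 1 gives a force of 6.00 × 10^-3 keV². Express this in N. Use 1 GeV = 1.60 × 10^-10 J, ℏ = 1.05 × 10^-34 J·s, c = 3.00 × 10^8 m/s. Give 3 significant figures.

4.88 × 10^-9 N

Force is [E]/[L] = [E]²/(ℏc); restore (ℏc)⁻¹.
1 GeV² → 1/(ℏc) × (1 GeV in J)² = 8.13 × 10^5 N.
Convert the energy scale: 6.00 × 10^-3 keV² = 6.00 × 10^-15 GeV².
Result: 6.00 × 10^-15 × 8.13 × 10^5 = 4.88 × 10^-9 N.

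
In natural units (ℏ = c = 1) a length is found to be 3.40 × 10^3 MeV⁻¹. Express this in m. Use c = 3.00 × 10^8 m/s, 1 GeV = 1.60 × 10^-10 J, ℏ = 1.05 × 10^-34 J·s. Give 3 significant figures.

A length is [E]⁻¹ in ℏ=c=1; restore one factor of ℏc.
1 GeV⁻¹ → ℏc × (1 GeV in J)⁻¹ = 1.97 × 10^-16 m.
Convert the energy scale: 3.40 × 10^3 MeV⁻¹ = 3.40 × 10^6 GeV⁻¹.
Result: 3.40 × 10^6 × 1.97 × 10^-16 = 6.69 × 10^-10 m.

6.69 × 10^-10 m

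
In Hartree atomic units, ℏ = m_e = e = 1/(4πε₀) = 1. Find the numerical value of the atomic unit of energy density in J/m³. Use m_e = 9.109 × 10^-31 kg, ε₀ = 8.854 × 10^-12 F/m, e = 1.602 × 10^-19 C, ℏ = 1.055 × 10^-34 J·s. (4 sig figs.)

2.929 × 10^13 J/m³

Dimensional analysis gives u_au = E_h/a₀³ = m_e⁴e¹⁰/((4πε₀)⁵ℏ⁸).
E_h = 4.354 × 10^-18 J
a₀ = 5.297 × 10^-11 m
E_h/a₀³ = 2.929 × 10^13 J/m³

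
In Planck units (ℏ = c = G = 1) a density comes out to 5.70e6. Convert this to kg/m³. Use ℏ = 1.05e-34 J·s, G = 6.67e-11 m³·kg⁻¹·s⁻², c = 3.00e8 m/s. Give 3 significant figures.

2.97e103 kg/m³

One Planck density: ρ_P = c⁵/(ℏG²) = 5.20e96 kg/m³.
5.70e6 × 5.20e96 kg/m³ = 2.97e103 kg/m³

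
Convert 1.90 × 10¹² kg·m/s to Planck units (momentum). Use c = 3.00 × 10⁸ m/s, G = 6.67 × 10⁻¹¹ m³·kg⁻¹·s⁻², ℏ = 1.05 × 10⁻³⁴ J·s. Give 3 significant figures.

Planck momentum: p_P = √(ℏc³/G) = 6.52 kg·m/s.
1.90 × 10¹² / 6.52 = 2.91 × 10¹¹

2.91 × 10¹¹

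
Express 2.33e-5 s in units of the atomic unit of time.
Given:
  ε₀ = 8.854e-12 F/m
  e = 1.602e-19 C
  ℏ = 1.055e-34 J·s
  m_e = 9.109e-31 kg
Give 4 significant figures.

atomic unit of time: τ_au = (4πε₀)²ℏ³/(m_e e⁴) = 2.423e-17 s.
2.33e-5 / 2.423e-17 = 9.617e11

9.617e11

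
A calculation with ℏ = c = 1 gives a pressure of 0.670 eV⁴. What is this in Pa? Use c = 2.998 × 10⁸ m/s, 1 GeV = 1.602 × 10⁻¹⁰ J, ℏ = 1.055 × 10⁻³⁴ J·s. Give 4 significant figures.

Pressure is [E]/[L]³ = [E]⁴/(ℏc)³.
1 GeV⁴ → 1/(ℏc)³ × (1 GeV in J)⁴ = 2.082 × 10³⁷ Pa.
Convert the energy scale: 0.670 eV⁴ = 6.70 × 10⁻³⁷ GeV⁴.
Result: 6.70 × 10⁻³⁷ × 2.082 × 10³⁷ = 13.95 Pa.

13.95 Pa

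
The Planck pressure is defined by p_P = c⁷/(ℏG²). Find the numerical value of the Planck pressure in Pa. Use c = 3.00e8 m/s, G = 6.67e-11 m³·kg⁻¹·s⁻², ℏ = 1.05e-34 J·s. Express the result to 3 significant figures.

4.68e113 Pa

p_P = c⁷/(ℏG²)
  = 2.19e59 / 4.67e-55
  = 4.68e113 Pa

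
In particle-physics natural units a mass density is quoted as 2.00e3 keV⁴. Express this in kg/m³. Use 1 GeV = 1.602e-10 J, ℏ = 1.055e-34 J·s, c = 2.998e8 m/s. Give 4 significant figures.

Mass density is [E]/(c²[L]³) = [E]⁴/(ℏ³c⁵).
1 GeV⁴ → 1/(ℏ³c⁵) × (1 GeV in J)⁴ = 2.316e20 kg/m³.
Convert the energy scale: 2.00e3 keV⁴ = 2.00e-21 GeV⁴.
Result: 2.00e-21 × 2.316e20 = 0.4632 kg/m³.

0.4632 kg/m³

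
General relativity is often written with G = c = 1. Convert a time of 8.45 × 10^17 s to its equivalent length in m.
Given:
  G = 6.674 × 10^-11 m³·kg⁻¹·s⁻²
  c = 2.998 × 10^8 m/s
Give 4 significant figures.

2.533 × 10^26 m

Time → length via c.
8.45 × 10^17 s × (c) = 2.533 × 10^26 m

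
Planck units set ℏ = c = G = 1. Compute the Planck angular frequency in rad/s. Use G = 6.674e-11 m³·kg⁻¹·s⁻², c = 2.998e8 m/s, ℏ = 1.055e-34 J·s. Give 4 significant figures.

1.855e43 rad/s

The unique combination of the constants set to 1 with dimensions of angular frequency is ω_P = √(c⁵/(ℏG)).
  = √(3.440e86)
  = 1.855e43 rad/s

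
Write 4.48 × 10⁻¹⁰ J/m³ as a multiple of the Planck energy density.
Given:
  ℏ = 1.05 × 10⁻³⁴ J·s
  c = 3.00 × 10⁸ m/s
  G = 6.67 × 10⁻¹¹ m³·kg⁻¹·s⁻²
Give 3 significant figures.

Planck energy density: u_P = c⁷/(ℏG²) = 4.68 × 10¹¹³ J/m³.
4.48 × 10⁻¹⁰ / 4.68 × 10¹¹³ = 9.57 × 10⁻¹²⁴

9.57 × 10⁻¹²⁴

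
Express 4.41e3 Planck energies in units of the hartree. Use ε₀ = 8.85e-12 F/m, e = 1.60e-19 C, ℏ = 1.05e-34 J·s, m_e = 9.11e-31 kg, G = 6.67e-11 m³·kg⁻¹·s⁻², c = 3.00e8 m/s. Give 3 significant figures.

Planck energy: E_P = √(ℏc⁵/G) = 1.96e9 J
hartree: E_h = m_e e⁴/(4πε₀ℏ)² = 4.38e-18 J
4.41e3 × 1.96e9 / 4.38e-18 = 1.97e30

1.97e30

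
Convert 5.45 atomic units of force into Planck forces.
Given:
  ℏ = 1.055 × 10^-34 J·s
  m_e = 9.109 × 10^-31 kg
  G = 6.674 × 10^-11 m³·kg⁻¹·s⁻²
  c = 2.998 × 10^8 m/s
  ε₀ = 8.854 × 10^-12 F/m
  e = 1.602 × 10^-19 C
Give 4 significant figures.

3.701 × 10^-51

atomic unit of force: F_au = E_h/a₀ = m_e²e⁶/((4πε₀)³ℏ⁴) = 8.220 × 10^-8 N
Planck force: F_P = c⁴/G = 1.210 × 10^44 N
5.45 × 8.220 × 10^-8 / 1.210 × 10^44 = 3.701 × 10^-51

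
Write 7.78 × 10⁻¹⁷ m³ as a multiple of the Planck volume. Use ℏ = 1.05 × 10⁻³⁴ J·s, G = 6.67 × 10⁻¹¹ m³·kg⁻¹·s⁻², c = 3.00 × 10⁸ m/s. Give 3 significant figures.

Planck volume: V_P = (ℏG/c³)^(3/2) = 4.18 × 10⁻¹⁰⁵ m³.
7.78 × 10⁻¹⁷ / 4.18 × 10⁻¹⁰⁵ = 1.86 × 10⁸⁸

1.86 × 10⁸⁸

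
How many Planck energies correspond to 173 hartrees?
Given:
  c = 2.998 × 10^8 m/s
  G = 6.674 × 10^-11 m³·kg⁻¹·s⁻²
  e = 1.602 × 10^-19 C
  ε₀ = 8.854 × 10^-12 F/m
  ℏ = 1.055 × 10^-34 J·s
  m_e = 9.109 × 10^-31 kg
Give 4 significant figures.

hartree: E_h = m_e e⁴/(4πε₀ℏ)² = 4.354 × 10^-18 J
Planck energy: E_P = √(ℏc⁵/G) = 1.957 × 10^9 J
173 × 4.354 × 10^-18 / 1.957 × 10^9 = 3.850 × 10^-25

3.850 × 10^-25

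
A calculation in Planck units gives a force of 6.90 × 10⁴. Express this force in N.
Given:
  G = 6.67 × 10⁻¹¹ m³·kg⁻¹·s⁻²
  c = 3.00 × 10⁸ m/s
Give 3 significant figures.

One Planck force: F_P = c⁴/G = 1.21 × 10⁴⁴ N.
6.90 × 10⁴ × 1.21 × 10⁴⁴ N = 8.38 × 10⁴⁸ N

8.38 × 10⁴⁸ N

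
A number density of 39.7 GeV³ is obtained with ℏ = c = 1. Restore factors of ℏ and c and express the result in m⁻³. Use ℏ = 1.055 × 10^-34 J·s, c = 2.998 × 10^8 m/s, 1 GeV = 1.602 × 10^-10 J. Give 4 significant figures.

5.159 × 10^48 m⁻³

Number density is [L]⁻³ = [E]³/(ℏc)³.
1 GeV³ → 1/(ℏc)³ × (1 GeV in J)³ = 1.299 × 10^47 m⁻³.
Result: 39.7 × 1.299 × 10^47 = 5.159 × 10^48 m⁻³.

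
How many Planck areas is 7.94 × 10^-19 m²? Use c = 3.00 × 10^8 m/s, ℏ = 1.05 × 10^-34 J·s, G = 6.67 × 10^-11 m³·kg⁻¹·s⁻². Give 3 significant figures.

3.06 × 10^51

Planck area: A_P = ℏG/c³ = 2.59 × 10^-70 m².
7.94 × 10^-19 / 2.59 × 10^-70 = 3.06 × 10^51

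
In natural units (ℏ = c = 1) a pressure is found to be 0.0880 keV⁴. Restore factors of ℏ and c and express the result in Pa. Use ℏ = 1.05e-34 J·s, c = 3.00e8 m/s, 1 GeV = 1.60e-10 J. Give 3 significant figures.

1.85e12 Pa

Pressure is [E]/[L]³ = [E]⁴/(ℏc)³.
1 GeV⁴ → 1/(ℏc)³ × (1 GeV in J)⁴ = 2.10e37 Pa.
Convert the energy scale: 0.0880 keV⁴ = 8.80e-26 GeV⁴.
Result: 8.80e-26 × 2.10e37 = 1.85e12 Pa.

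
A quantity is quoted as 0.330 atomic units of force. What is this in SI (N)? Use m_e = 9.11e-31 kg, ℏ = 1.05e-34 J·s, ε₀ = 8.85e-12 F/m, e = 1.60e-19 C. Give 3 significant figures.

One atomic unit of force: F_au = E_h/a₀ = m_e²e⁶/((4πε₀)³ℏ⁴) = 8.33e-8 N.
0.330 × 8.33e-8 N = 2.75e-8 N

2.75e-8 N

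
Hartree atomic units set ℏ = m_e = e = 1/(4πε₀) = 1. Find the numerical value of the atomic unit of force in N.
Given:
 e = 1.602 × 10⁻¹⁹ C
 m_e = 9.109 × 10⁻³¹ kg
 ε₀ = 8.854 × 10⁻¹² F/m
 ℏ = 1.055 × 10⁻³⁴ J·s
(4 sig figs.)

Dimensional analysis gives F_au = E_h/a₀ = m_e²e⁶/((4πε₀)³ℏ⁴).
E_h = 4.354 × 10⁻¹⁸ J
a₀ = 5.297 × 10⁻¹¹ m
E_h/a₀ = 8.220 × 10⁻⁸ N

8.220 × 10⁻⁸ N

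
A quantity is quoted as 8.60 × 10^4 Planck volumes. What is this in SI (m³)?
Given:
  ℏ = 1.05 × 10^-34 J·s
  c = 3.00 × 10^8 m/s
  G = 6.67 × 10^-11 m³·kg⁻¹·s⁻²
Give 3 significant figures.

One Planck volume: V_P = (ℏG/c³)^(3/2) = 4.18 × 10^-105 m³.
8.60 × 10^4 × 4.18 × 10^-105 m³ = 3.59 × 10^-100 m³

3.59 × 10^-100 m³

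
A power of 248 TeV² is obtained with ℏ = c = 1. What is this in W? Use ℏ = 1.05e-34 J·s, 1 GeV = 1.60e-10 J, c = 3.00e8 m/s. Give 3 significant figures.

Power is [E]/[T] = [E]²/ℏ.
1 GeV² → 1/ℏ × (1 GeV in J)² = 2.44e14 W.
Convert the energy scale: 248 TeV² = 2.48e8 GeV².
Result: 2.48e8 × 2.44e14 = 6.05e22 W.

6.05e22 W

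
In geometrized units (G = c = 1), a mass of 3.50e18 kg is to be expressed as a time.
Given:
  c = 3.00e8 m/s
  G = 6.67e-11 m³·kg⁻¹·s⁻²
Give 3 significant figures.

Mass → time via G/c³.
3.50e18 kg × (G/c³) = 8.65e-18 s

8.65e-18 s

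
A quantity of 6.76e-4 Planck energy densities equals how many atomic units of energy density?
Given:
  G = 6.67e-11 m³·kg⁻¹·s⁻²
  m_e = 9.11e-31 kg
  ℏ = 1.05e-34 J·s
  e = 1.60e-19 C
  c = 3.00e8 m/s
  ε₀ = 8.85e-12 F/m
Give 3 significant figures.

Planck energy density: u_P = c⁷/(ℏG²) = 4.68e113 J/m³
atomic unit of energy density: u_au = E_h/a₀³ = m_e⁴e¹⁰/((4πε₀)⁵ℏ⁸) = 3.01e13 J/m³
6.76e-4 × 4.68e113 / 3.01e13 = 1.05e97

1.05e97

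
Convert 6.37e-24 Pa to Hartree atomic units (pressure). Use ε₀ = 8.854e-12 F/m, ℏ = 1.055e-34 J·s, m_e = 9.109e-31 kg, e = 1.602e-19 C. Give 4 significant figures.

atomic unit of pressure: P_au = E_h/a₀³ = m_e⁴e¹⁰/((4πε₀)⁵ℏ⁸) = 2.929e13 Pa.
6.37e-24 / 2.929e13 = 2.175e-37

2.175e-37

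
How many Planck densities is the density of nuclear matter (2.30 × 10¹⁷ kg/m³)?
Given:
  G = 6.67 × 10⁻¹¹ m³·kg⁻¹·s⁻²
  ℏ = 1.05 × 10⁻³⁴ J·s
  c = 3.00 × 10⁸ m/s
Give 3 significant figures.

4.42 × 10⁻⁸⁰

Planck density: ρ_P = c⁵/(ℏG²) = 5.20 × 10⁹⁶ kg/m³.
2.30 × 10¹⁷ / 5.20 × 10⁹⁶ = 4.42 × 10⁻⁸⁰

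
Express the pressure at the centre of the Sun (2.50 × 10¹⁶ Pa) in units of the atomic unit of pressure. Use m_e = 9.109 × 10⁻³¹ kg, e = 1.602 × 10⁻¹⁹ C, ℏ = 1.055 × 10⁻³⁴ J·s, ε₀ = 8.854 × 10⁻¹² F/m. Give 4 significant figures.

853.5

atomic unit of pressure: P_au = E_h/a₀³ = m_e⁴e¹⁰/((4πε₀)⁵ℏ⁸) = 2.929 × 10¹³ Pa.
2.50 × 10¹⁶ / 2.929 × 10¹³ = 853.5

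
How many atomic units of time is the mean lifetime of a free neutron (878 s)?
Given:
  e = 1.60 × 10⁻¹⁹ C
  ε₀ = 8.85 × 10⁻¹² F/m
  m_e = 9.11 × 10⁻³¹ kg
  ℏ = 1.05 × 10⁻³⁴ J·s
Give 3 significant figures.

atomic unit of time: τ_au = (4πε₀)²ℏ³/(m_e e⁴) = 2.40 × 10⁻¹⁷ s.
878 / 2.40 × 10⁻¹⁷ = 3.66 × 10¹⁹

3.66 × 10¹⁹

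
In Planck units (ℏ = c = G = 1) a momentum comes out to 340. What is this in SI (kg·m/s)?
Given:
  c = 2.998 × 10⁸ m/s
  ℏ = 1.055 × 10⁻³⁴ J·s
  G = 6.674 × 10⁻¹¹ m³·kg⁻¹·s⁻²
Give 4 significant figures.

2.219 × 10³ kg·m/s

One Planck momentum: p_P = √(ℏc³/G) = 6.527 kg·m/s.
340 × 6.527 kg·m/s = 2.219 × 10³ kg·m/s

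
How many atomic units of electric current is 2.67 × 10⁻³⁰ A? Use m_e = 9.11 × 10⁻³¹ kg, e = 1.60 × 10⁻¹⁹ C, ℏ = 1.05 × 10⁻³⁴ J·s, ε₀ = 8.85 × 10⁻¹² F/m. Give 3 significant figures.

atomic unit of electric current: I_au = e E_h/ℏ = m_e e⁵/((4πε₀)²ℏ³) = 6.67 × 10⁻³ A.
2.67 × 10⁻³⁰ / 6.67 × 10⁻³ = 4.00 × 10⁻²⁸

4.00 × 10⁻²⁸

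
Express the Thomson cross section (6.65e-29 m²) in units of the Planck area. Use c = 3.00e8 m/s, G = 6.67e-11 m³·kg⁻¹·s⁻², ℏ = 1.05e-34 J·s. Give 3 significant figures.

2.56e41

Planck area: A_P = ℏG/c³ = 2.59e-70 m².
6.65e-29 / 2.59e-70 = 2.56e41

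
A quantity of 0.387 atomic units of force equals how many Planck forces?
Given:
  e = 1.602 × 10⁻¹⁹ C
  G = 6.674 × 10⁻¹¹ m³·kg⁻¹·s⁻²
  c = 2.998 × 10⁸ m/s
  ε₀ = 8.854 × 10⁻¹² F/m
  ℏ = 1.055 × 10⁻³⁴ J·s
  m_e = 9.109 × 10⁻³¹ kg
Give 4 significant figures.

2.628 × 10⁻⁵²

atomic unit of force: F_au = E_h/a₀ = m_e²e⁶/((4πε₀)³ℏ⁴) = 8.220 × 10⁻⁸ N
Planck force: F_P = c⁴/G = 1.210 × 10⁴⁴ N
0.387 × 8.220 × 10⁻⁸ / 1.210 × 10⁴⁴ = 2.628 × 10⁻⁵²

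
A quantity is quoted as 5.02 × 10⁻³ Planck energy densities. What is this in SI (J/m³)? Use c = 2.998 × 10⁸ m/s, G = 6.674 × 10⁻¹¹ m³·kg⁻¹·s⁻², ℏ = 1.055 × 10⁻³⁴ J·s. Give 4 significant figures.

2.325 × 10¹¹¹ J/m³

One Planck energy density: u_P = c⁷/(ℏG²) = 4.632 × 10¹¹³ J/m³.
5.02 × 10⁻³ × 4.632 × 10¹¹³ J/m³ = 2.325 × 10¹¹¹ J/m³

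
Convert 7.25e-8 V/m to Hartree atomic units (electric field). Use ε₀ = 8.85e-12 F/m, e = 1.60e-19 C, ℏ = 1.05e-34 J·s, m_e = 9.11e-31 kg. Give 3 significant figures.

atomic unit of electric field: E_au = E_h/(e a₀) = m_e²e⁵/((4πε₀)³ℏ⁴) = 5.20e11 V/m.
7.25e-8 / 5.20e11 = 1.39e-19

1.39e-19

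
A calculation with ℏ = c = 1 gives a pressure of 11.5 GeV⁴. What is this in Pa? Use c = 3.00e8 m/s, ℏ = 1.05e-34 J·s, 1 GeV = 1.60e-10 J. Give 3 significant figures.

2.41e38 Pa

Pressure is [E]/[L]³ = [E]⁴/(ℏc)³.
1 GeV⁴ → 1/(ℏc)³ × (1 GeV in J)⁴ = 2.10e37 Pa.
Result: 11.5 × 2.10e37 = 2.41e38 Pa.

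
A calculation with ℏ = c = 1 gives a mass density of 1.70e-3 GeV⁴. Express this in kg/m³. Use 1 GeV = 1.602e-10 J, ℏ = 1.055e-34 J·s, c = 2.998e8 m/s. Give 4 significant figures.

Mass density is [E]/(c²[L]³) = [E]⁴/(ℏ³c⁵).
1 GeV⁴ → 1/(ℏ³c⁵) × (1 GeV in J)⁴ = 2.316e20 kg/m³.
Result: 1.70e-3 × 2.316e20 = 3.937e17 kg/m³.

3.937e17 kg/m³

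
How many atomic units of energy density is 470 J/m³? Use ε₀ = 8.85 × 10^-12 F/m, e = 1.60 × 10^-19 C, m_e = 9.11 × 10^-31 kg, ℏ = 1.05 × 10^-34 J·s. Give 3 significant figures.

atomic unit of energy density: u_au = E_h/a₀³ = m_e⁴e¹⁰/((4πε₀)⁵ℏ⁸) = 3.01 × 10^13 J/m³.
470 / 3.01 × 10^13 = 1.56 × 10^-11

1.56 × 10^-11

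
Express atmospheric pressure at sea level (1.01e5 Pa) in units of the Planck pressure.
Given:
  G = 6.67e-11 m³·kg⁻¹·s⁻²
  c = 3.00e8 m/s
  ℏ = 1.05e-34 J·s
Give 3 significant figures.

2.16e-109

Planck pressure: p_P = c⁷/(ℏG²) = 4.68e113 Pa.
1.01e5 / 4.68e113 = 2.16e-109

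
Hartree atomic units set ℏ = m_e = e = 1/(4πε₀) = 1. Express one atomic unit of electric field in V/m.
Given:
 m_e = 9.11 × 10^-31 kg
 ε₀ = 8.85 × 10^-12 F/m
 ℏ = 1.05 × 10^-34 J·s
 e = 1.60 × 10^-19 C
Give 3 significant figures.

The unique combination of the constants set to 1 with dimensions of electric field is E_au = E_h/(e a₀) = m_e²e⁵/((4πε₀)³ℏ⁴).
E_h = 4.38 × 10^-18 J
a₀ = 5.26 × 10^-11 m
E_h/(e·a₀) = 5.20 × 10^11 V/m

5.20 × 10^11 V/m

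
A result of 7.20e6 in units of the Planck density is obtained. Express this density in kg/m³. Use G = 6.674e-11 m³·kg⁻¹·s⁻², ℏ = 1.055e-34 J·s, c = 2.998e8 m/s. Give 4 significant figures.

One Planck density: ρ_P = c⁵/(ℏG²) = 5.154e96 kg/m³.
7.20e6 × 5.154e96 kg/m³ = 3.711e103 kg/m³

3.711e103 kg/m³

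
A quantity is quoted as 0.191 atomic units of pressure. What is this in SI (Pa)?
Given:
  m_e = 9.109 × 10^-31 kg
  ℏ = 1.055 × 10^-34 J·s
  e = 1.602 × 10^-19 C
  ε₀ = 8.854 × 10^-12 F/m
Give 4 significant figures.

5.595 × 10^12 Pa

One atomic unit of pressure: P_au = E_h/a₀³ = m_e⁴e¹⁰/((4πε₀)⁵ℏ⁸) = 2.929 × 10^13 Pa.
0.191 × 2.929 × 10^13 Pa = 5.595 × 10^12 Pa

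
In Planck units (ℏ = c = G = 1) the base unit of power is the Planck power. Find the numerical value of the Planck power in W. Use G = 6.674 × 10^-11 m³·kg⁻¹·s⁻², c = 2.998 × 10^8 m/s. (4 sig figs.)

3.629 × 10^52 W

P_P = c⁵/G
  = 2.422 × 10^42 / 6.674 × 10^-11
  = 3.629 × 10^52 W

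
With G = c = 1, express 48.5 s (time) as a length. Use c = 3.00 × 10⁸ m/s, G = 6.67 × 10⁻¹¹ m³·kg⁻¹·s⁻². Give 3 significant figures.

1.46 × 10¹⁰ m

Time → length via c.
48.5 s × (c) = 1.46 × 10¹⁰ m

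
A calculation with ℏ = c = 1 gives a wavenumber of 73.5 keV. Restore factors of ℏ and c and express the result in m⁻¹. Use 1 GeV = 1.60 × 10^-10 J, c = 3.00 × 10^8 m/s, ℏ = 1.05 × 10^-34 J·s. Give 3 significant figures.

Inverse length is [E]/(ℏc).
1 GeV → 1/(ℏc) × (1 GeV in J) = 5.08 × 10^15 m⁻¹.
Convert the energy scale: 73.5 keV = 7.35 × 10^-5 GeV.
Result: 7.35 × 10^-5 × 5.08 × 10^15 = 3.73 × 10^11 m⁻¹.

3.73 × 10^11 m⁻¹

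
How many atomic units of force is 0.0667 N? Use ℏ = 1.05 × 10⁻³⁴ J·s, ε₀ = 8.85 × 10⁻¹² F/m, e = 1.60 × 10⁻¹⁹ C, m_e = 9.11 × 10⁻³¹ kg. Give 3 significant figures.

atomic unit of force: F_au = E_h/a₀ = m_e²e⁶/((4πε₀)³ℏ⁴) = 8.33 × 10⁻⁸ N.
0.0667 / 8.33 × 10⁻⁸ = 8.01 × 10⁵

8.01 × 10⁵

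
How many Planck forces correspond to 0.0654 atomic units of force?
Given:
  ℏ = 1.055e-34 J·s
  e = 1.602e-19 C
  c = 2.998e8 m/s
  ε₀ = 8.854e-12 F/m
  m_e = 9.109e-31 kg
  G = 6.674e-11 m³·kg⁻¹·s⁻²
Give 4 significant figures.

4.441e-53

atomic unit of force: F_au = E_h/a₀ = m_e²e⁶/((4πε₀)³ℏ⁴) = 8.220e-8 N
Planck force: F_P = c⁴/G = 1.210e44 N
0.0654 × 8.220e-8 / 1.210e44 = 4.441e-53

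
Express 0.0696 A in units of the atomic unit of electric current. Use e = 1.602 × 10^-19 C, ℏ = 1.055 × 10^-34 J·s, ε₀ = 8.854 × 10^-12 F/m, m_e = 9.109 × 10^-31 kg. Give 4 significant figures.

10.53

atomic unit of electric current: I_au = e E_h/ℏ = m_e e⁵/((4πε₀)²ℏ³) = 6.612 × 10^-3 A.
0.0696 / 6.612 × 10^-3 = 10.53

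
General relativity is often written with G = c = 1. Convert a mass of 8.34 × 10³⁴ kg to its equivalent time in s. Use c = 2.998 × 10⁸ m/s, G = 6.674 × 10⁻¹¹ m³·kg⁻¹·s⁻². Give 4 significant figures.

0.2066 s

Mass → time via G/c³.
8.34 × 10³⁴ kg × (G/c³) = 0.2066 s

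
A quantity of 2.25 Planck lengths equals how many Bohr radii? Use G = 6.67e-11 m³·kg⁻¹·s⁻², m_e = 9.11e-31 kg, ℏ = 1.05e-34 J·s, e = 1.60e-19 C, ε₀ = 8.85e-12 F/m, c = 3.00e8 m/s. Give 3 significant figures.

Planck length: ℓ_P = √(ℏG/c³) = 1.61e-35 m
Bohr radius: a₀ = 4πε₀ℏ²/(m_e e²) = 5.26e-11 m
2.25 × 1.61e-35 / 5.26e-11 = 6.89e-25

6.89e-25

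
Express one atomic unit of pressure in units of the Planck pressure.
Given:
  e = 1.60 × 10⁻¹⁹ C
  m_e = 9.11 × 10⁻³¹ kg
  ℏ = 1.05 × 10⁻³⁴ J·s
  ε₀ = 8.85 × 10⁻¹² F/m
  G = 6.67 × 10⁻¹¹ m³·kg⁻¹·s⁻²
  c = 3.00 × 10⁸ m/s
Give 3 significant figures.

6.44 × 10⁻¹⁰¹

atomic unit of pressure: P_au = E_h/a₀³ = m_e⁴e¹⁰/((4πε₀)⁵ℏ⁸) = 3.01 × 10¹³ Pa
Planck pressure: p_P = c⁷/(ℏG²) = 4.68 × 10¹¹³ Pa
ratio = 3.01 × 10¹³ / 4.68 × 10¹¹³ = 6.44 × 10⁻¹⁰¹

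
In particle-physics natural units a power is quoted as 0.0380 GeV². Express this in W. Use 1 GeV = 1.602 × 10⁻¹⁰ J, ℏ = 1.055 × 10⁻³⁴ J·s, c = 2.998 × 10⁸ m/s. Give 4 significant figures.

9.244 × 10¹² W

Power is [E]/[T] = [E]²/ℏ.
1 GeV² → 1/ℏ × (1 GeV in J)² = 2.433 × 10¹⁴ W.
Result: 0.0380 × 2.433 × 10¹⁴ = 9.244 × 10¹² W.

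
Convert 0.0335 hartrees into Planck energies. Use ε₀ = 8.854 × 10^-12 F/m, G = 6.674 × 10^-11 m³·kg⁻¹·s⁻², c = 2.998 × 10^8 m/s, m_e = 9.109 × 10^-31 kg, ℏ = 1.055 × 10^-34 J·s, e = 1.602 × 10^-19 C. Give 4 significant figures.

hartree: E_h = m_e e⁴/(4πε₀ℏ)² = 4.354 × 10^-18 J
Planck energy: E_P = √(ℏc⁵/G) = 1.957 × 10^9 J
0.0335 × 4.354 × 10^-18 / 1.957 × 10^9 = 7.455 × 10^-29

7.455 × 10^-29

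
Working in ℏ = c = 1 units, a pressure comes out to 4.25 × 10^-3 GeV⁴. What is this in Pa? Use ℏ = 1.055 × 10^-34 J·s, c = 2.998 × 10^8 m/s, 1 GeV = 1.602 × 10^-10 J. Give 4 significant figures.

Pressure is [E]/[L]³ = [E]⁴/(ℏc)³.
1 GeV⁴ → 1/(ℏc)³ × (1 GeV in J)⁴ = 2.082 × 10^37 Pa.
Result: 4.25 × 10^-3 × 2.082 × 10^37 = 8.847 × 10^34 Pa.

8.847 × 10^34 Pa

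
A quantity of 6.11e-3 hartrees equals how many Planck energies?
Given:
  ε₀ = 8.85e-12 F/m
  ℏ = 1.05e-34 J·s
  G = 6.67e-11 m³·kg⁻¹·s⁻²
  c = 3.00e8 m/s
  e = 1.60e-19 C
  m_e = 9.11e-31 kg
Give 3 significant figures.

hartree: E_h = m_e e⁴/(4πε₀ℏ)² = 4.38e-18 J
Planck energy: E_P = √(ℏc⁵/G) = 1.96e9 J
6.11e-3 × 4.38e-18 / 1.96e9 = 1.37e-29

1.37e-29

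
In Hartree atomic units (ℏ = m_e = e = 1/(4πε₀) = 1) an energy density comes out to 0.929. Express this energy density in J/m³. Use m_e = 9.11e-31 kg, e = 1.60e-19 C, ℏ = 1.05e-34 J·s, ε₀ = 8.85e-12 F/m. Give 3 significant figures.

One atomic unit of energy density: u_au = E_h/a₀³ = m_e⁴e¹⁰/((4πε₀)⁵ℏ⁸) = 3.01e13 J/m³.
0.929 × 3.01e13 J/m³ = 2.80e13 J/m³

2.80e13 J/m³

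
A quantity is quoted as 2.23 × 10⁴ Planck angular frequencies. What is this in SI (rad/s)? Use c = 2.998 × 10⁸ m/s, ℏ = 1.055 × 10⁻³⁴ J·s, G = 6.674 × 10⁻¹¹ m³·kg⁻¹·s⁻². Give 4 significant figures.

One Planck angular frequency: ω_P = √(c⁵/(ℏG)) = 1.855 × 10⁴³ rad/s.
2.23 × 10⁴ × 1.855 × 10⁴³ rad/s = 4.136 × 10⁴⁷ rad/s

4.136 × 10⁴⁷ rad/s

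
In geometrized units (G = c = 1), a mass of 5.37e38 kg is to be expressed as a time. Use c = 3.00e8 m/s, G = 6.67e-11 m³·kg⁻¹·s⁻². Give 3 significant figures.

1.33e3 s

Mass → time via G/c³.
5.37e38 kg × (G/c³) = 1.33e3 s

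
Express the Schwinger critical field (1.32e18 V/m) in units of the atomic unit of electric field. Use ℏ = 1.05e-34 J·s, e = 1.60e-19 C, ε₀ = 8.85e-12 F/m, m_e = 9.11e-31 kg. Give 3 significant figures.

2.54e6

atomic unit of electric field: E_au = E_h/(e a₀) = m_e²e⁵/((4πε₀)³ℏ⁴) = 5.20e11 V/m.
1.32e18 / 5.20e11 = 2.54e6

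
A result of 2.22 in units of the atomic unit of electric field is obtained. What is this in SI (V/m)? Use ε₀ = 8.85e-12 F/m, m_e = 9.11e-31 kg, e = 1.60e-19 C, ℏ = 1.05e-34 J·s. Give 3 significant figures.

1.16e12 V/m

One atomic unit of electric field: E_au = E_h/(e a₀) = m_e²e⁵/((4πε₀)³ℏ⁴) = 5.20e11 V/m.
2.22 × 5.20e11 V/m = 1.16e12 V/m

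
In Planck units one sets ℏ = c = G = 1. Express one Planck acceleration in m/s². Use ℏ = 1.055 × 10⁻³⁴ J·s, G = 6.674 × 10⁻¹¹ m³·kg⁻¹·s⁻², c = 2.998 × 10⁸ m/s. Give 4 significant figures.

5.560 × 10⁵¹ m/s²

a_P = √(c⁷/(ℏG))
  = √(3.092 × 10¹⁰³)
  = 5.560 × 10⁵¹ m/s²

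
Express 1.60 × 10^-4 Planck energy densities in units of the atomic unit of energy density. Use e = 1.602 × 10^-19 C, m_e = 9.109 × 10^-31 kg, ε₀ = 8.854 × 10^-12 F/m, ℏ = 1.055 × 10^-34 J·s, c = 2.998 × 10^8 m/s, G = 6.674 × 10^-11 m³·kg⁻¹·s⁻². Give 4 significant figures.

2.530 × 10^96

Planck energy density: u_P = c⁷/(ℏG²) = 4.632 × 10^113 J/m³
atomic unit of energy density: u_au = E_h/a₀³ = m_e⁴e¹⁰/((4πε₀)⁵ℏ⁸) = 2.929 × 10^13 J/m³
1.60 × 10^-4 × 4.632 × 10^113 / 2.929 × 10^13 = 2.530 × 10^96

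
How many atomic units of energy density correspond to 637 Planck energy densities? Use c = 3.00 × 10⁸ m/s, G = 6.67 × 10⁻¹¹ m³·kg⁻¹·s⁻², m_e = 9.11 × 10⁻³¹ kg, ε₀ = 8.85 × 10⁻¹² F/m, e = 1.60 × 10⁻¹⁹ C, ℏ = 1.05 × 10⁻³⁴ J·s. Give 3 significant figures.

9.90 × 10¹⁰²

Planck energy density: u_P = c⁷/(ℏG²) = 4.68 × 10¹¹³ J/m³
atomic unit of energy density: u_au = E_h/a₀³ = m_e⁴e¹⁰/((4πε₀)⁵ℏ⁸) = 3.01 × 10¹³ J/m³
637 × 4.68 × 10¹¹³ / 3.01 × 10¹³ = 9.90 × 10¹⁰²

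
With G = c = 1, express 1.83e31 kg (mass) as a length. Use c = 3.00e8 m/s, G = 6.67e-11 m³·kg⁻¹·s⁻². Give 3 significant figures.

In G = c = 1 units mass has dimensions of length; the conversion factor is G/c².
1.83e31 kg × (G/c²) = 1.36e4 m

1.36e4 m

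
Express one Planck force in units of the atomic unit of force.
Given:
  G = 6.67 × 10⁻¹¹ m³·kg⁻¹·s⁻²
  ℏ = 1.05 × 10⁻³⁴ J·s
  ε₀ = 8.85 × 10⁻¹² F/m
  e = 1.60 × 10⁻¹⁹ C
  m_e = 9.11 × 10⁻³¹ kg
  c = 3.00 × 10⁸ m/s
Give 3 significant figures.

1.46 × 10⁵¹

Planck force: F_P = c⁴/G = 1.21 × 10⁴⁴ N
atomic unit of force: F_au = E_h/a₀ = m_e²e⁶/((4πε₀)³ℏ⁴) = 8.33 × 10⁻⁸ N
ratio = 1.21 × 10⁴⁴ / 8.33 × 10⁻⁸ = 1.46 × 10⁵¹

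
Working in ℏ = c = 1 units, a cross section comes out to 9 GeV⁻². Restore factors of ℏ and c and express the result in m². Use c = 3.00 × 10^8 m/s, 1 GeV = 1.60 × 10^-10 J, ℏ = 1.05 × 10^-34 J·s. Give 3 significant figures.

Area is [L]² = [E]⁻²·(ℏc)²; restore (ℏc)².
1 GeV⁻² → (ℏc)² × (1 GeV in J)⁻² = 3.88 × 10^-32 m².
Result: 9 × 3.88 × 10^-32 = 3.49 × 10^-31 m².

3.49 × 10^-31 m²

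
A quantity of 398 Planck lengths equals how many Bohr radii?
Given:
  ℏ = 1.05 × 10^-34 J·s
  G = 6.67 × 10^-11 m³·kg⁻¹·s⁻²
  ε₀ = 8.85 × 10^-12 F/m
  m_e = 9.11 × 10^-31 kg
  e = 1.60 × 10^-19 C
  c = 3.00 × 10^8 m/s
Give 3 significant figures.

1.22 × 10^-22

Planck length: ℓ_P = √(ℏG/c³) = 1.61 × 10^-35 m
Bohr radius: a₀ = 4πε₀ℏ²/(m_e e²) = 5.26 × 10^-11 m
398 × 1.61 × 10^-35 / 5.26 × 10^-11 = 1.22 × 10^-22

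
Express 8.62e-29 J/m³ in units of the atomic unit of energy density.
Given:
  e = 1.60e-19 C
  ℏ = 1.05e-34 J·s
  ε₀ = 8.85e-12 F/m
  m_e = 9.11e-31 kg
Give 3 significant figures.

2.86e-42

atomic unit of energy density: u_au = E_h/a₀³ = m_e⁴e¹⁰/((4πε₀)⁵ℏ⁸) = 3.01e13 J/m³.
8.62e-29 / 3.01e13 = 2.86e-42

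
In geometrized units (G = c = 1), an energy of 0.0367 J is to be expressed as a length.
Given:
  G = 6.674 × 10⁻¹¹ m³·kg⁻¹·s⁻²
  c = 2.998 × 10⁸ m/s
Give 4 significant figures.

3.032 × 10⁻⁴⁶ m

Energy → length via G/c⁴.
0.0367 J × (G/c⁴) = 3.032 × 10⁻⁴⁶ m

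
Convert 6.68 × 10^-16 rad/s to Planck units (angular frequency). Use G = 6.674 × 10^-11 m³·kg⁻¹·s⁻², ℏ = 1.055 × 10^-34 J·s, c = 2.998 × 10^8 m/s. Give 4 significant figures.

3.602 × 10^-59

Planck angular frequency: ω_P = √(c⁵/(ℏG)) = 1.855 × 10^43 rad/s.
6.68 × 10^-16 / 1.855 × 10^43 = 3.602 × 10^-59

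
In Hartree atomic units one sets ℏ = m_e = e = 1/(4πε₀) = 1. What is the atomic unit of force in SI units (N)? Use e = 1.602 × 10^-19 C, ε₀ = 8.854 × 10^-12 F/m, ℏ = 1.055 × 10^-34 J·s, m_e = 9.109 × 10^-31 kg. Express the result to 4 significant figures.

8.220 × 10^-8 N

F_au = E_h/a₀ = m_e²e⁶/((4πε₀)³ℏ⁴)
E_h = 4.354 × 10^-18 J
a₀ = 5.297 × 10^-11 m
E_h/a₀ = 8.220 × 10^-8 N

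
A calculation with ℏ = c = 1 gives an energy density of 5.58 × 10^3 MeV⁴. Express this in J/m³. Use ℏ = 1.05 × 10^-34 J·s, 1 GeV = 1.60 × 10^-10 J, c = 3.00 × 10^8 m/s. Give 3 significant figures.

1.17 × 10^29 J/m³

[E]/[L]³ = [E]⁴/(ℏc)³; restore (ℏc)⁻³.
1 GeV⁴ → 1/(ℏc)³ × (1 GeV in J)⁴ = 2.10 × 10^37 J/m³.
Convert the energy scale: 5.58 × 10^3 MeV⁴ = 5.58 × 10^-9 GeV⁴.
Result: 5.58 × 10^-9 × 2.10 × 10^37 = 1.17 × 10^29 J/m³.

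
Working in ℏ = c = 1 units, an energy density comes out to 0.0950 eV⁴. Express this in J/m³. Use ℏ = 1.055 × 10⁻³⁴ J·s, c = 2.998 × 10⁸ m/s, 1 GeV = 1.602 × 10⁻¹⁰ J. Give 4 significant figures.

[E]/[L]³ = [E]⁴/(ℏc)³; restore (ℏc)⁻³.
1 GeV⁴ → 1/(ℏc)³ × (1 GeV in J)⁴ = 2.082 × 10³⁷ J/m³.
Convert the energy scale: 0.0950 eV⁴ = 9.50 × 10⁻³⁸ GeV⁴.
Result: 9.50 × 10⁻³⁸ × 2.082 × 10³⁷ = 1.978 J/m³.

1.978 J/m³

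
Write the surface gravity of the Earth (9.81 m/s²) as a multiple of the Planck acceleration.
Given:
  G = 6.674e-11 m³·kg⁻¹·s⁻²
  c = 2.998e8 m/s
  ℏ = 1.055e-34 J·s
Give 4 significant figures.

1.764e-51

Planck acceleration: a_P = √(c⁷/(ℏG)) = 5.560e51 m/s².
9.81 / 5.560e51 = 1.764e-51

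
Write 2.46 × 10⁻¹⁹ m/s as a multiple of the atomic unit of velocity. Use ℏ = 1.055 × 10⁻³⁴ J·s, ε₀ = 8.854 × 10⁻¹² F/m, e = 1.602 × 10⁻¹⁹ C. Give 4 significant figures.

atomic unit of velocity: v_au = e²/(4πε₀ℏ) = 2.186 × 10⁶ m/s.
2.46 × 10⁻¹⁹ / 2.186 × 10⁶ = 1.125 × 10⁻²⁵

1.125 × 10⁻²⁵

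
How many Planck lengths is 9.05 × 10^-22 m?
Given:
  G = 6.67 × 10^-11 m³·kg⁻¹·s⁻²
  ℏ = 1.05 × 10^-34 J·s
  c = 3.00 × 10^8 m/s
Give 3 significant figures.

Planck length: ℓ_P = √(ℏG/c³) = 1.61 × 10^-35 m.
9.05 × 10^-22 / 1.61 × 10^-35 = 5.62 × 10^13

5.62 × 10^13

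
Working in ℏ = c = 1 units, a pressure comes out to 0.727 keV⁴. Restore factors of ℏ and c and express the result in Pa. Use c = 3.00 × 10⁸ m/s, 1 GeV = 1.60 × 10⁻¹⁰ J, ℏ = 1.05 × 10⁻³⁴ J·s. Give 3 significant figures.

1.52 × 10¹³ Pa

Pressure is [E]/[L]³ = [E]⁴/(ℏc)³.
1 GeV⁴ → 1/(ℏc)³ × (1 GeV in J)⁴ = 2.10 × 10³⁷ Pa.
Convert the energy scale: 0.727 keV⁴ = 7.27 × 10⁻²⁵ GeV⁴.
Result: 7.27 × 10⁻²⁵ × 2.10 × 10³⁷ = 1.52 × 10¹³ Pa.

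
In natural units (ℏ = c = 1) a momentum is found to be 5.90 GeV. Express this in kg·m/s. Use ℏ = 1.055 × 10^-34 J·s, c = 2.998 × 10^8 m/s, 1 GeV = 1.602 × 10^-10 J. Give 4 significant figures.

Momentum is [E]/c; divide by c.
1 GeV → 1/c × (1 GeV in J) = 5.344 × 10^-19 kg·m/s.
Result: 5.90 × 5.344 × 10^-19 = 3.153 × 10^-18 kg·m/s.

3.153 × 10^-18 kg·m/s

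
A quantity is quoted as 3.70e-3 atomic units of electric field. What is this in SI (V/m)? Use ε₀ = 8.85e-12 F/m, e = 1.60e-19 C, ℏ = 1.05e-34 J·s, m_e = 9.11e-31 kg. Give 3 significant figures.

One atomic unit of electric field: E_au = E_h/(e a₀) = m_e²e⁵/((4πε₀)³ℏ⁴) = 5.20e11 V/m.
3.70e-3 × 5.20e11 V/m = 1.93e9 V/m

1.93e9 V/m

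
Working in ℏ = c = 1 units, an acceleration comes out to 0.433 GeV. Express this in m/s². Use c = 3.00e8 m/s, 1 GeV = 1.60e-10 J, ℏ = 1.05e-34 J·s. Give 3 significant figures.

1.98e32 m/s²

Acceleration is [L]/[T]² = c·[E]/ℏ.
1 GeV → c/ℏ × (1 GeV in J) = 4.57e32 m/s².
Result: 0.433 × 4.57e32 = 1.98e32 m/s².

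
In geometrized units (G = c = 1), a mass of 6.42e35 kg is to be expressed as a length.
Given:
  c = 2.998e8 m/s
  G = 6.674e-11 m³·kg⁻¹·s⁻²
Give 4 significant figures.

In G = c = 1 units mass has dimensions of length; the conversion factor is G/c².
6.42e35 kg × (G/c²) = 4.767e8 m

4.767e8 m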